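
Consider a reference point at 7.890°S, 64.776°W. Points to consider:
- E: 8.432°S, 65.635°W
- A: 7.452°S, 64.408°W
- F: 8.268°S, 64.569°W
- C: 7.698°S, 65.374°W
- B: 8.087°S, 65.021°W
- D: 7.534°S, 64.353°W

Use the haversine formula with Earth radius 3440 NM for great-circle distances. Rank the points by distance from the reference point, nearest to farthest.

B, F, D, A, C, E

Distances from the reference point:
B 8.087°S, 65.021°W: 18.8 NM
F 8.268°S, 64.569°W: 25.8 NM
D 7.534°S, 64.353°W: 33.0 NM
A 7.452°S, 64.408°W: 34.2 NM
C 7.698°S, 65.374°W: 37.4 NM
E 8.432°S, 65.635°W: 60.5 NM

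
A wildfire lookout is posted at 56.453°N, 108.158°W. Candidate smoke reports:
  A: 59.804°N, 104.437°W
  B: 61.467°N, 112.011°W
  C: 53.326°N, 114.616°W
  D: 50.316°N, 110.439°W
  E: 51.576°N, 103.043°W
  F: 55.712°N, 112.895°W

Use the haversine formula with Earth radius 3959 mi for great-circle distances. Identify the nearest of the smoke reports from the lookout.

Distances from the lookout (56.453°N, 108.158°W):
F: 189.6 mi
A: 268.3 mi
C: 335.3 mi
B: 372.5 mi
E: 395.6 mi
D: 434.3 mi
The nearest is F at 189.6 mi.

F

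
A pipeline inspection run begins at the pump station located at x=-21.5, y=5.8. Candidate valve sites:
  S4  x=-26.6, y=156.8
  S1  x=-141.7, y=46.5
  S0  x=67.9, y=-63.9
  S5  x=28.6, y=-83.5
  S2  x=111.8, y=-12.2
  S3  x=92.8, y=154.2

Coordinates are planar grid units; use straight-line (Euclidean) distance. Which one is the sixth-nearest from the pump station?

S3

Distances from the pump station (x=-21.5, y=5.8):
S5: 102.4
S0: 113.4
S1: 126.9
S2: 134.5
S4: 151.1
S3: 187.3
The sixth-nearest is S3 at 187.3.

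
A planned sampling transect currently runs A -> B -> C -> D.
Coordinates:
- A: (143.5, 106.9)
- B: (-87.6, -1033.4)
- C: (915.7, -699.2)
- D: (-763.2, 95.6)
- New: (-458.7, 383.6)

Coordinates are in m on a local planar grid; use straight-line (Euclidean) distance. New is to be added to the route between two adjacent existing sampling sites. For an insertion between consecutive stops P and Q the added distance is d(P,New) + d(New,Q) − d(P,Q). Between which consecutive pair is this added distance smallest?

between C and D

Added distance for inserting New between each consecutive pair:
A–B: 964.0 m
B–C: 2157.0 m
C–D: 311.3 m
Smallest added distance is 311.3 m, inserting between C and D.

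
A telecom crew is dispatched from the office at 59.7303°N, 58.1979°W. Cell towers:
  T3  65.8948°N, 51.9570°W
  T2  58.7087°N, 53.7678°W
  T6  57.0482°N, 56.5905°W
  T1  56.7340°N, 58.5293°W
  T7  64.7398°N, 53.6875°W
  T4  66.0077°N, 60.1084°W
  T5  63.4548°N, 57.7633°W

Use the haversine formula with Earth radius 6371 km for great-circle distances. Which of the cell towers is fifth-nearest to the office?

T7

Distance to each, sorted:
T2: 276.4 km
T6: 312.6 km
T1: 333.7 km
T5: 414.8 km
T7: 603.7 km
T4: 704.6 km
T3: 754.4 km
The fifth-nearest is T7 at 603.7 km.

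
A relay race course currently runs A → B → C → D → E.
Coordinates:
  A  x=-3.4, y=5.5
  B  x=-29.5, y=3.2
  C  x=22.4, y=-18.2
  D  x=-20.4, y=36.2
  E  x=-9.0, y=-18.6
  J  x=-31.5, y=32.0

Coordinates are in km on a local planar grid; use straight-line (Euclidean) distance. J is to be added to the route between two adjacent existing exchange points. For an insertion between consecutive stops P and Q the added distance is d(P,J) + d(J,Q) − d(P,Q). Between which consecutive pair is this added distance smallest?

between D and E

Added distance for inserting J between each consecutive pair:
A–B: 41.3 km
B–C: 46.4 km
C–D: 16.3 km
D–E: 11.3 km
Smallest added distance is 11.3 km, inserting between D and E.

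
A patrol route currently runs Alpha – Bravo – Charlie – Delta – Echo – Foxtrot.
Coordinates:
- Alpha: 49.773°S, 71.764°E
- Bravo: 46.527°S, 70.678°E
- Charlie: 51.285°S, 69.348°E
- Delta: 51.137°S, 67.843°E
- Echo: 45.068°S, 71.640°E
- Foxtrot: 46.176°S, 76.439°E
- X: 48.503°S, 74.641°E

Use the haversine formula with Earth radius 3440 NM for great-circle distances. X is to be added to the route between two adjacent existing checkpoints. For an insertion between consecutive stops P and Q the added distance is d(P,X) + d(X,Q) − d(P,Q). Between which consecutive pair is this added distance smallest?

Added distance for inserting X between each consecutive pair:
Alpha–Bravo: 136.3 NM
Bravo–Charlie: 173.4 NM
Charlie–Delta: 513.8 NM
Delta–Echo: 152.5 NM
Echo–Foxtrot: 185.8 NM
Smallest added distance is 136.3 NM, inserting between Alpha and Bravo.

between Alpha and Bravo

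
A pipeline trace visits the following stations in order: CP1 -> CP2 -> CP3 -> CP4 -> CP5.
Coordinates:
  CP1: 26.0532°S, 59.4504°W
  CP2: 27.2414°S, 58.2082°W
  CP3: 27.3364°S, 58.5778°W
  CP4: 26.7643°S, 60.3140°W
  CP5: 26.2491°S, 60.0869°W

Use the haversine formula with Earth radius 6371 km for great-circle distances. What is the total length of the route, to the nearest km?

464 km

Leg distances:
CP1→CP2: 180.8 km  (cumulative 180.8 km)
CP2→CP3: 38.0 km  (cumulative 218.8 km)
CP3→CP4: 183.3 km  (cumulative 402.2 km)
CP4→CP5: 61.6 km  (cumulative 463.8 km)
Total route length ≈ 464 km.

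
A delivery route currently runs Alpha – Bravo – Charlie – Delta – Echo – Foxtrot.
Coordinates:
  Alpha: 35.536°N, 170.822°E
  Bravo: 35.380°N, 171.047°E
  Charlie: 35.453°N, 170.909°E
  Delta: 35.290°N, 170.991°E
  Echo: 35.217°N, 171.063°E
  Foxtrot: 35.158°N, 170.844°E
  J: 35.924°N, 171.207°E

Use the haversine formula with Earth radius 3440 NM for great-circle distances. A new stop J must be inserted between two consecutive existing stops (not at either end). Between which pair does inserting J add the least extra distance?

between Alpha and Bravo

Added distance for inserting J between each consecutive pair:
Alpha–Bravo: 49.0 NM
Bravo–Charlie: 57.3 NM
Charlie–Delta: 60.7 NM
Delta–Echo: 76.9 NM
Echo–Foxtrot: 81.0 NM
Smallest added distance is 49.0 NM, inserting between Alpha and Bravo.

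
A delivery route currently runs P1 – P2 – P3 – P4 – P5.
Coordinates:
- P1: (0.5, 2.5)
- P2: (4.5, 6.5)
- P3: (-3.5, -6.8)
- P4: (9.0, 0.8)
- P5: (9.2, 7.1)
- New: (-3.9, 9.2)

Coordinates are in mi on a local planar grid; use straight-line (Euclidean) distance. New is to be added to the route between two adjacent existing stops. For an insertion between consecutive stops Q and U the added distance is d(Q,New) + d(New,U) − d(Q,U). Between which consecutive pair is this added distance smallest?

between P2 and P3

Added distance for inserting New between each consecutive pair:
P1–P2: 11.2 mi
P2–P3: 9.3 mi
P3–P4: 16.8 mi
P4–P5: 22.4 mi
Smallest added distance is 9.3 mi, inserting between P2 and P3.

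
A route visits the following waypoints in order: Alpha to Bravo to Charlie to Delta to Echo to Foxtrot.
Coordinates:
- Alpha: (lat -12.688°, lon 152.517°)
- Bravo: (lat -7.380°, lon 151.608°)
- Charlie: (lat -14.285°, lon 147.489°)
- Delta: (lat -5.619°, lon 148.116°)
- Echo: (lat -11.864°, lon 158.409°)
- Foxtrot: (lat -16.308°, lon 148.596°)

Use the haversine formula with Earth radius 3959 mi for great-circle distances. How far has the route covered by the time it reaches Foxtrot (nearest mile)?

Leg distances:
Alpha→Bravo: 371.9 mi  (cumulative 371.9 mi)
Bravo→Charlie: 552.9 mi  (cumulative 924.8 mi)
Charlie→Delta: 600.3 mi  (cumulative 1525.1 mi)
Delta→Echo: 824.5 mi  (cumulative 2349.6 mi)
Echo→Foxtrot: 725.6 mi  (cumulative 3075.2 mi)
Cumulative distance at Foxtrot ≈ 3075 mi.

3075 mi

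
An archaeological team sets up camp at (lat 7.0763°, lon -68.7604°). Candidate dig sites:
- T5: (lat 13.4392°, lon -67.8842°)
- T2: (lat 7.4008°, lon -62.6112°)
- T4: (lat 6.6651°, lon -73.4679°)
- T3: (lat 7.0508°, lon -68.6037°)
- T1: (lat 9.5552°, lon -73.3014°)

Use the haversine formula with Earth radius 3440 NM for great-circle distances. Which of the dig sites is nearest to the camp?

T3

Distance to each, sorted:
T3: 9.5 NM
T4: 281.7 NM
T1: 308.1 NM
T2: 366.8 NM
T5: 385.5 NM
The nearest is T3 at 9.5 NM.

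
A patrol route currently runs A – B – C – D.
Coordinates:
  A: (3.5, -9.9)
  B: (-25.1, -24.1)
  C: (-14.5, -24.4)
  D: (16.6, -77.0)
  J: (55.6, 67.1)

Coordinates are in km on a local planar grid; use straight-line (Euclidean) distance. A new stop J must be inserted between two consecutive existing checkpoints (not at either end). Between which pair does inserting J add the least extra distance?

between A and B

Added distance for inserting J between each consecutive pair:
A–B: 182.8 km
B–C: 226.4 km
C–D: 203.4 km
Smallest added distance is 182.8 km, inserting between A and B.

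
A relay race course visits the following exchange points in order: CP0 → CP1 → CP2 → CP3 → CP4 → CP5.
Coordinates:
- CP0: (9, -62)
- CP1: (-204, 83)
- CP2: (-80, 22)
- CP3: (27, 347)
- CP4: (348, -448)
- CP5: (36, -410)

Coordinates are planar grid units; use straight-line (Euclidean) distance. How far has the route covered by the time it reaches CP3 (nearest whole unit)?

Leg distances:
CP0→CP1: 257.7  (cumulative 257.7)
CP1→CP2: 138.2  (cumulative 395.9)
CP2→CP3: 342.2  (cumulative 738.0)
Cumulative distance at CP3 ≈ 738.

738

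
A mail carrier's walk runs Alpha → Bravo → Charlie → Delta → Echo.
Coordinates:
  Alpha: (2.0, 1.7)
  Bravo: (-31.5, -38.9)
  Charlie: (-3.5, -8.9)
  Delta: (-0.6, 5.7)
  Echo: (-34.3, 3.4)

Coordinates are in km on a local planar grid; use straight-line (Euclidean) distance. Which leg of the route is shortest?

Charlie–Delta

Leg distances:
Alpha→Bravo: 52.6 km
Bravo→Charlie: 41.0 km
Charlie→Delta: 14.9 km
Delta→Echo: 33.8 km
The shortest leg is Charlie–Delta at 14.9 km.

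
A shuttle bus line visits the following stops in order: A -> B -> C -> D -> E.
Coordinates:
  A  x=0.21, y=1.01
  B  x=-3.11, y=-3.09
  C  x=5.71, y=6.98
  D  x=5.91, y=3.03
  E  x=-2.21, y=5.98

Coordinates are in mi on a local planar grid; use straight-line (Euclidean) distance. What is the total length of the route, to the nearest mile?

Leg distances:
A→B: 5.3 mi  (cumulative 5.3 mi)
B→C: 13.4 mi  (cumulative 18.7 mi)
C→D: 4.0 mi  (cumulative 22.6 mi)
D→E: 8.6 mi  (cumulative 31.3 mi)
Total route length ≈ 31 mi.

31 mi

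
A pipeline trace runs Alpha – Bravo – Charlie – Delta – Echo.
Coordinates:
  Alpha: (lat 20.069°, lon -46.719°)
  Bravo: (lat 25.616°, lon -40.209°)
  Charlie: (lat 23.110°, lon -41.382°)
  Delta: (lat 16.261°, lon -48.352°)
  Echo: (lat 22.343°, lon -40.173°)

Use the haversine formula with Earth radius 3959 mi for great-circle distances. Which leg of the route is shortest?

Leg distances:
Alpha→Bravo: 564.4 mi
Bravo→Charlie: 188.2 mi
Charlie→Delta: 655.2 mi
Delta→Echo: 678.7 mi
The shortest leg is Bravo–Charlie at 188.2 mi.

Bravo–Charlie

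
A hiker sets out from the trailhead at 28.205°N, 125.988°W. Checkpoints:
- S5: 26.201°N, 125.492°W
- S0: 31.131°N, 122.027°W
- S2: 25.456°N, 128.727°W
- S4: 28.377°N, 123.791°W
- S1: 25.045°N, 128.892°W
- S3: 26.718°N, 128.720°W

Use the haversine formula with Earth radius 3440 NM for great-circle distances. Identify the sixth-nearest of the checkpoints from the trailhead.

Distance to each, sorted:
S4: 116.6 NM
S5: 123.2 NM
S3: 170.7 NM
S2: 220.8 NM
S1: 245.5 NM
S0: 271.2 NM
The sixth-nearest is S0 at 271.2 NM.

S0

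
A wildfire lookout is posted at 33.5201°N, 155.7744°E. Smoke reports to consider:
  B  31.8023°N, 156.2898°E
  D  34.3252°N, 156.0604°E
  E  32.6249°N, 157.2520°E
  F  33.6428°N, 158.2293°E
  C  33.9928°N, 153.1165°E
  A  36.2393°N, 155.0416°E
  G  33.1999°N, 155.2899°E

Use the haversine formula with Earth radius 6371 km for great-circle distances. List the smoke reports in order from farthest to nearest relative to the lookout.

A, C, F, B, E, D, G

Distance from the lookout at 33.5201°N, 155.7744°E to each:
A 36.2393°N, 155.0416°E: 309.7 km
C 33.9928°N, 153.1165°E: 251.3 km
F 33.6428°N, 158.2293°E: 227.8 km
B 31.8023°N, 156.2898°E: 197.0 km
E 32.6249°N, 157.2520°E: 169.9 km
D 34.3252°N, 156.0604°E: 93.3 km
G 33.1999°N, 155.2899°E: 57.4 km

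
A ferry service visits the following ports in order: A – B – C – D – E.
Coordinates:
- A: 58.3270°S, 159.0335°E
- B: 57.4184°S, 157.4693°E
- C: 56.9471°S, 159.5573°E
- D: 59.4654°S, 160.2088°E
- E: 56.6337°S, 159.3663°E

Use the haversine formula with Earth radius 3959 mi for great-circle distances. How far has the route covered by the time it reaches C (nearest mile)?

170 mi

Leg distances:
A→B: 85.1 mi  (cumulative 85.1 mi)
B→C: 84.7 mi  (cumulative 169.8 mi)
Cumulative distance at C ≈ 170 mi.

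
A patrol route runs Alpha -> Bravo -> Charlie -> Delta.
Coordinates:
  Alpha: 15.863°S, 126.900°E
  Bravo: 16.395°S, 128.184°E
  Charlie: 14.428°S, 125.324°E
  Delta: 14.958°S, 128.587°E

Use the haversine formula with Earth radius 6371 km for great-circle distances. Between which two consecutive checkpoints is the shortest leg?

Alpha–Bravo

Leg distances:
Alpha→Bravo: 149.4 km
Bravo→Charlie: 376.6 km
Charlie→Delta: 355.9 km
The shortest leg is Alpha–Bravo at 149.4 km.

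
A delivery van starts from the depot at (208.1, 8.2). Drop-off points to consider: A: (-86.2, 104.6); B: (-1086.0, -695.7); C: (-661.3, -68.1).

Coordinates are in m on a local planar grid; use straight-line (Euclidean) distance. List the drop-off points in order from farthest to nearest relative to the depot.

Distances from the depot:
B (-1086.0, -695.7): 1473.1 m
C (-661.3, -68.1): 872.7 m
A (-86.2, 104.6): 309.7 m

B, C, A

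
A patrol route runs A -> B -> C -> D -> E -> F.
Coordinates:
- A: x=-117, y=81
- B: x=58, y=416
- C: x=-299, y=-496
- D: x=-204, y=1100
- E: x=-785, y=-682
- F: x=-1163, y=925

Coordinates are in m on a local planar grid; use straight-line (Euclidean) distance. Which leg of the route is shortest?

A–B

Leg distances:
A→B: 378.0 m
B→C: 979.4 m
C→D: 1598.8 m
D→E: 1874.3 m
E→F: 1650.9 m
The shortest leg is A–B at 378.0 m.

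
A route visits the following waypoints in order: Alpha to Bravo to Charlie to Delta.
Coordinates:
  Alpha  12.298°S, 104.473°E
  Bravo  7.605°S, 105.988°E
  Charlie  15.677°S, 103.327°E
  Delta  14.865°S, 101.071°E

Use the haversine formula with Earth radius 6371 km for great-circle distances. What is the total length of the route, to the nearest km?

Leg distances:
Alpha→Bravo: 547.6 km  (cumulative 547.6 km)
Bravo→Charlie: 943.1 km  (cumulative 1490.7 km)
Charlie→Delta: 258.3 km  (cumulative 1749.0 km)
Total route length ≈ 1749 km.

1749 km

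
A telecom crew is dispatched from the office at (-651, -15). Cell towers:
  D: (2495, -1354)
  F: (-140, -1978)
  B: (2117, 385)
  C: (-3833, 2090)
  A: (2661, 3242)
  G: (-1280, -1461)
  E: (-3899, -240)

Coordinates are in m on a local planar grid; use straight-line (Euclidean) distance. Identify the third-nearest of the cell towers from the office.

Distances from the office ((-651, -15)):
G: 1576.9 m
F: 2028.4 m
B: 2796.8 m
E: 3255.8 m
D: 3419.1 m
C: 3815.3 m
A: 4645.1 m
The third-nearest is B at 2796.8 m.

B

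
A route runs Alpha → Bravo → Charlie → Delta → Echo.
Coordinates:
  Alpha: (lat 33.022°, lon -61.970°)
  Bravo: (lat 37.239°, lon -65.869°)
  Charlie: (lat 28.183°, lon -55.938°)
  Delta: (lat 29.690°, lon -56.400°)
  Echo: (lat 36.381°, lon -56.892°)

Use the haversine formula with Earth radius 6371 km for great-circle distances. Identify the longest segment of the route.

Leg distances:
Alpha→Bravo: 587.7 km
Bravo→Charlie: 1368.5 km
Charlie→Delta: 173.5 km
Delta→Echo: 745.4 km
The longest leg is Bravo–Charlie at 1368.5 km.

Bravo–Charlie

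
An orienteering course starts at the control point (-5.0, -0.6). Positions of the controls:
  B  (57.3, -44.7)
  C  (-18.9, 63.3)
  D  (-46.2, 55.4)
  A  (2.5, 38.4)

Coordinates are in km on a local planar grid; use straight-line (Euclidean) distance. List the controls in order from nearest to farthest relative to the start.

A, C, D, B

Computing each straight-line distance from (-5.0, -0.6):
A (2.5, 38.4): 39.7 km
C (-18.9, 63.3): 65.4 km
D (-46.2, 55.4): 69.5 km
B (57.3, -44.7): 76.3 km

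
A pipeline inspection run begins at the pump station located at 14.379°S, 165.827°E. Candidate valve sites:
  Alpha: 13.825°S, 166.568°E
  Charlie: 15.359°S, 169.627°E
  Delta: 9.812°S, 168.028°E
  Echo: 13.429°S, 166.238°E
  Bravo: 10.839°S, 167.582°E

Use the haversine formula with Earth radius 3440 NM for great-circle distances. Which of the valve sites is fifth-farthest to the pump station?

Alpha

Distances from the pump station (14.379°S, 165.827°E):
Delta: 303.1 NM
Bravo: 236.1 NM
Charlie: 228.2 NM
Echo: 61.9 NM
Alpha: 54.5 NM
The fifth-farthest is Alpha at 54.5 NM.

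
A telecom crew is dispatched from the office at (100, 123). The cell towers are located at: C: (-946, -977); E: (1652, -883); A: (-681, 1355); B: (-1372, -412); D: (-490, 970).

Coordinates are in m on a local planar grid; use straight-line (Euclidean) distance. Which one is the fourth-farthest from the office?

Distance to each, sorted:
E: 1849.5 m
B: 1566.2 m
C: 1517.9 m
A: 1458.7 m
D: 1032.2 m
The fourth-farthest is A at 1458.7 m.

A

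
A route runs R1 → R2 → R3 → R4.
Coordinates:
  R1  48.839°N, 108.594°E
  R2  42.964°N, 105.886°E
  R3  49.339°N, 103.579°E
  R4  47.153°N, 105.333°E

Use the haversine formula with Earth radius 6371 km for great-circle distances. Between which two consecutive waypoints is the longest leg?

R2–R3

Leg distances:
R1→R2: 685.9 km
R2→R3: 730.7 km
R3→R4: 275.6 km
The longest leg is R2–R3 at 730.7 km.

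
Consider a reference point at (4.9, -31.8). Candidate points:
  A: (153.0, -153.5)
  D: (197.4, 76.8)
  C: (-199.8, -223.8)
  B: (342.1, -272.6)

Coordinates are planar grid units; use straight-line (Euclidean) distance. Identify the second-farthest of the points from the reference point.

C

Distance to each, sorted:
B: 414.4
C: 280.7
D: 221.0
A: 191.7
The second-farthest is C at 280.7.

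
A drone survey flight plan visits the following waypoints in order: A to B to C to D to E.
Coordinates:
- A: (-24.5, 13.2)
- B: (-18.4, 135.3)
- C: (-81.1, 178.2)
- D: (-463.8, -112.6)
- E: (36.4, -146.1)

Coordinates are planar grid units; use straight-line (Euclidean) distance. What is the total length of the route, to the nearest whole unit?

Leg distances:
A→B: 122.3  (cumulative 122.3)
B→C: 76.0  (cumulative 198.2)
C→D: 480.6  (cumulative 678.9)
D→E: 501.3  (cumulative 1180.2)
Total route length ≈ 1180.

1180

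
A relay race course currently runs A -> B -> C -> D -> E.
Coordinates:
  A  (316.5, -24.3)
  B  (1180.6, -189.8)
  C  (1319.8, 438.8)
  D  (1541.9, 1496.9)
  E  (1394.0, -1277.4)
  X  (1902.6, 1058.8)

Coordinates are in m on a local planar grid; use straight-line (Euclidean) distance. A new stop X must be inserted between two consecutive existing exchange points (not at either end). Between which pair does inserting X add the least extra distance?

Added distance for inserting X between each consecutive pair:
A–B: 2483.1 m
B–C: 1649.4 m
C–D: 337.2 m
D–E: 180.2 m
Smallest added distance is 180.2 m, inserting between D and E.

between D and E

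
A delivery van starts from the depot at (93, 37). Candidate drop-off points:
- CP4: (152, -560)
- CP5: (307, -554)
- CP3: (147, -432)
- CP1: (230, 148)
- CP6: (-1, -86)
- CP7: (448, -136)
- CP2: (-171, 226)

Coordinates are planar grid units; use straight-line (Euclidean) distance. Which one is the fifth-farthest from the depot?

CP2

Distance to each, sorted:
CP5: 628.6
CP4: 599.9
CP3: 472.1
CP7: 394.9
CP2: 324.7
CP1: 176.3
CP6: 154.8
The fifth-farthest is CP2 at 324.7.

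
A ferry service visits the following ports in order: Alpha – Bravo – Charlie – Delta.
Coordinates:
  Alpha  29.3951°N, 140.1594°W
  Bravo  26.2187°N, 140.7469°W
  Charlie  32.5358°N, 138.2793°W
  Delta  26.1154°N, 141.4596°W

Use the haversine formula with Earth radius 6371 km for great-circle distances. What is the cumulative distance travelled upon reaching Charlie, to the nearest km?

Leg distances:
Alpha→Bravo: 357.9 km  (cumulative 357.9 km)
Bravo→Charlie: 741.9 km  (cumulative 1099.8 km)
Cumulative distance at Charlie ≈ 1100 km.

1100 km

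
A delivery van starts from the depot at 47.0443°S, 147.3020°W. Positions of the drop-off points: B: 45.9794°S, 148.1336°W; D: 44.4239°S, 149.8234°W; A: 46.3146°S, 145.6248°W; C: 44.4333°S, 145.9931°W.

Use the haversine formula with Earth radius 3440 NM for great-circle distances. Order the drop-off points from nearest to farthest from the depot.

Computing each great-circle distance from 47.0443°S, 147.3020°W:
B 45.9794°S, 148.1336°W: 72.6 NM
A 46.3146°S, 145.6248°W: 81.8 NM
C 44.4333°S, 145.9931°W: 166.1 NM
D 44.4239°S, 149.8234°W: 189.5 NM

B, A, C, D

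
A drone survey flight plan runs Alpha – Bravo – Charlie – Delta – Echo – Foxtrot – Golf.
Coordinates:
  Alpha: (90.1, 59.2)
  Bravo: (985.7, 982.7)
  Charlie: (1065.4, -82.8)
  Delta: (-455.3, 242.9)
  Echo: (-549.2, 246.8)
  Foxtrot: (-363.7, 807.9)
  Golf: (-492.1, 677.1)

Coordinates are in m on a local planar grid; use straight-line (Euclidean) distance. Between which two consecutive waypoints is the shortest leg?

Delta–Echo

Leg distances:
Alpha→Bravo: 1286.4 m
Bravo→Charlie: 1068.5 m
Charlie→Delta: 1555.2 m
Delta→Echo: 94.0 m
Echo→Foxtrot: 591.0 m
Foxtrot→Golf: 183.3 m
The shortest leg is Delta–Echo at 94.0 m.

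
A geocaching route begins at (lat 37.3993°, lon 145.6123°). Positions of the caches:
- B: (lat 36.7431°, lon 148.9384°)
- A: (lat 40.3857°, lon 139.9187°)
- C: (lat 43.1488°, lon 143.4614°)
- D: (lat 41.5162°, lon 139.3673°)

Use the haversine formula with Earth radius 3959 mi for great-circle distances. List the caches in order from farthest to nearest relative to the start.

D, C, A, B

Distance from the start at (lat 37.3993°, lon 145.6123°) to each:
D (lat 41.5162°, lon 139.3673°): 437.9 mi
C (lat 43.1488°, lon 143.4614°): 413.1 mi
A (lat 40.3857°, lon 139.9187°): 369.1 mi
B (lat 36.7431°, lon 148.9384°): 188.9 mi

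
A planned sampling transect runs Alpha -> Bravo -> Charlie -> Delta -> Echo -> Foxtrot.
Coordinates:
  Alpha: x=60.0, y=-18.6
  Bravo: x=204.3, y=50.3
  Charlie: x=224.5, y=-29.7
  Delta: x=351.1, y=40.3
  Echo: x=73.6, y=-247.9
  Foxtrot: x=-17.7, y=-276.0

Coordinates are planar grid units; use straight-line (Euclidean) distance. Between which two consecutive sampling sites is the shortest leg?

Bravo–Charlie

Leg distances:
Alpha→Bravo: 159.9
Bravo→Charlie: 82.5
Charlie→Delta: 144.7
Delta→Echo: 400.1
Echo→Foxtrot: 95.5
The shortest leg is Bravo–Charlie at 82.5.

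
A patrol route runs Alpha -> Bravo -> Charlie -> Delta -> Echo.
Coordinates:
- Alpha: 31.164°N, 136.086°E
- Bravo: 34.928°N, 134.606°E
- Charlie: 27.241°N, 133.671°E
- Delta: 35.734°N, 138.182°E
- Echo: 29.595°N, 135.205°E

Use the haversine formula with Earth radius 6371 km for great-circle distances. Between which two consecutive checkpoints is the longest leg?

Charlie–Delta

Leg distances:
Alpha→Bravo: 440.7 km
Bravo→Charlie: 859.4 km
Charlie→Delta: 1036.4 km
Delta→Echo: 737.2 km
The longest leg is Charlie–Delta at 1036.4 km.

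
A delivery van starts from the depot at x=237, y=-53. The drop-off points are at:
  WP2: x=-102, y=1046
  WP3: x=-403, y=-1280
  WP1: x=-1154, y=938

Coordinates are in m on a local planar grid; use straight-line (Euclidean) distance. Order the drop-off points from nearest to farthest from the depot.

Computing each straight-line distance from x=237, y=-53:
WP2 x=-102, y=1046: 1150.1 m
WP3 x=-403, y=-1280: 1383.9 m
WP1 x=-1154, y=938: 1707.9 m

WP2, WP3, WP1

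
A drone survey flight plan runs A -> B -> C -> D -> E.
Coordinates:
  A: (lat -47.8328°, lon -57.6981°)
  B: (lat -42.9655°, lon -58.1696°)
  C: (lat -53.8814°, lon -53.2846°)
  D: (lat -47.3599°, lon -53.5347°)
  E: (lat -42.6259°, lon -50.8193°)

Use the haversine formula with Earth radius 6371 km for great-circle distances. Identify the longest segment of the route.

B–C

Leg distances:
A→B: 542.5 km
B→C: 1265.4 km
C→D: 725.4 km
D→E: 568.0 km
The longest leg is B–C at 1265.4 km.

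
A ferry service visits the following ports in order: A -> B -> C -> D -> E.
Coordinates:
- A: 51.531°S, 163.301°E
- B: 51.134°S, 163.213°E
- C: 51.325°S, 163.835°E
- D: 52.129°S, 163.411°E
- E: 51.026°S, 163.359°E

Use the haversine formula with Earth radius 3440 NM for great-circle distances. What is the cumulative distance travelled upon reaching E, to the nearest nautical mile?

Leg distances:
A→B: 24.1 NM  (cumulative 24.1 NM)
B→C: 26.0 NM  (cumulative 50.1 NM)
C→D: 50.8 NM  (cumulative 100.9 NM)
D→E: 66.3 NM  (cumulative 167.1 NM)
Cumulative distance at E ≈ 167 NM.

167 NM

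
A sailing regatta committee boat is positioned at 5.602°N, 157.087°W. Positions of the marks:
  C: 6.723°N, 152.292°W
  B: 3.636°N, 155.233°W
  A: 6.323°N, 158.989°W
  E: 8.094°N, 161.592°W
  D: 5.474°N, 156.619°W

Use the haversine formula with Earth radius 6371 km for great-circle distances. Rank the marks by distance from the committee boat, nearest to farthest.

D, A, B, C, E

Distances from the committee boat:
D 5.474°N, 156.619°W: 53.7 km
A 6.323°N, 158.989°W: 225.1 km
B 3.636°N, 155.233°W: 300.0 km
C 6.723°N, 152.292°W: 544.5 km
E 8.094°N, 161.592°W: 569.3 km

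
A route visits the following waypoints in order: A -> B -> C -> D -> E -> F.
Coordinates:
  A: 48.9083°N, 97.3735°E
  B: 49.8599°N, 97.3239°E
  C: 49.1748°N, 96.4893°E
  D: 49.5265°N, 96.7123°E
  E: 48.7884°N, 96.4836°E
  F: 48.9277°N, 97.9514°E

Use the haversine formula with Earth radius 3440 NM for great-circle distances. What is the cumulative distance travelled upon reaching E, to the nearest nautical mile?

178 NM

Leg distances:
A→B: 57.2 NM  (cumulative 57.2 NM)
B→C: 52.4 NM  (cumulative 109.6 NM)
C→D: 22.8 NM  (cumulative 132.5 NM)
D→E: 45.2 NM  (cumulative 177.7 NM)
Cumulative distance at E ≈ 178 NM.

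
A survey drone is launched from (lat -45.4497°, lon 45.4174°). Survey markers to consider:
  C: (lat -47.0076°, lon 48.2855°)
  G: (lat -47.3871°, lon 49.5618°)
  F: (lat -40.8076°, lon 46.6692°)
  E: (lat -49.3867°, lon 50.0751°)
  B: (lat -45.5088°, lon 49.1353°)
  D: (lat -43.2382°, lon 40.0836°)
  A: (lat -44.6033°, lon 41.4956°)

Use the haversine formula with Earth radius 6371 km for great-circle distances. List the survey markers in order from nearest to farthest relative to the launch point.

C, B, A, G, D, F, E

Distance from the launch point at (lat -45.4497°, lon 45.4174°) to each:
C (lat -47.0076°, lon 48.2855°): 280.5 km
B (lat -45.5088°, lon 49.1353°): 289.9 km
A (lat -44.6033°, lon 41.4956°): 322.2 km
G (lat -47.3871°, lon 49.5618°): 383.8 km
D (lat -43.2382°, lon 40.0836°): 490.1 km
F (lat -40.8076°, lon 46.6692°): 526.1 km
E (lat -49.3867°, lon 50.0751°): 560.5 km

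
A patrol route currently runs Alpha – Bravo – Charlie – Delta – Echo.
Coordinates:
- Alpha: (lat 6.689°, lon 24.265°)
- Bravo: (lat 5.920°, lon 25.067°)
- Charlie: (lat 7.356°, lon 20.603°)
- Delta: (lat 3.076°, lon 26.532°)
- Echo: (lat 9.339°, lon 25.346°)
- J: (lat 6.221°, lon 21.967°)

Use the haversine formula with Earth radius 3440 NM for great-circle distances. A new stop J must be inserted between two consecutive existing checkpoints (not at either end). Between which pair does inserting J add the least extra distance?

between Charlie and Delta

Added distance for inserting J between each consecutive pair:
Alpha–Bravo: 259.4 NM
Bravo–Charlie: 12.2 NM
Charlie–Delta: 0.4 NM
Delta–Echo: 224.1 NM
Smallest added distance is 0.4 NM, inserting between Charlie and Delta.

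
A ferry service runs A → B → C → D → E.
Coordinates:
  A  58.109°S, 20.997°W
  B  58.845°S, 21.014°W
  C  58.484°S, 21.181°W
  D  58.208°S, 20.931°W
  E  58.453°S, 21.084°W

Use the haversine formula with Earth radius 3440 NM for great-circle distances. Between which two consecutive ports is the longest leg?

Leg distances:
A→B: 44.2 NM
B→C: 22.3 NM
C→D: 18.3 NM
D→E: 15.5 NM
The longest leg is A–B at 44.2 NM.

A–B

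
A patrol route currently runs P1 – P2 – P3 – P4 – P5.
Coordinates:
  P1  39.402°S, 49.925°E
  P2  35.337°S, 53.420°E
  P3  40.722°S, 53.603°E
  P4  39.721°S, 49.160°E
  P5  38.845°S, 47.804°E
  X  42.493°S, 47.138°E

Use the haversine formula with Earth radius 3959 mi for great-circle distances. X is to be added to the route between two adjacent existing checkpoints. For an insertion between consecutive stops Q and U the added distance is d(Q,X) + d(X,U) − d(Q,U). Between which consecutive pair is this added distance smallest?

Added distance for inserting X between each consecutive pair:
P1–P2: 516.6 mi
P2–P3: 581.8 mi
P3–P4: 329.8 mi
P4–P5: 378.6 mi
Smallest added distance is 329.8 mi, inserting between P3 and P4.

between P3 and P4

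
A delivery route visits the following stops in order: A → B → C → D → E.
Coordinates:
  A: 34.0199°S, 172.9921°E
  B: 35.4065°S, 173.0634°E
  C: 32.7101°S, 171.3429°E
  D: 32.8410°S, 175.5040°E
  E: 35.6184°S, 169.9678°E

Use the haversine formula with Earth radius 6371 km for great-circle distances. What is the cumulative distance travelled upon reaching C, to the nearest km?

493 km

Leg distances:
A→B: 154.3 km  (cumulative 154.3 km)
B→C: 339.1 km  (cumulative 493.4 km)
Cumulative distance at C ≈ 493 km.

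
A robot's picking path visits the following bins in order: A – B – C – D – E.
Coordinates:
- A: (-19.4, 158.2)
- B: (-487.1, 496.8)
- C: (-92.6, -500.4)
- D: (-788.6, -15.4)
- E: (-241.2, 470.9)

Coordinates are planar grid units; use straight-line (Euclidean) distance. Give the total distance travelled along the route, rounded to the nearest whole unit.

Leg distances:
A→B: 577.4  (cumulative 577.4)
B→C: 1072.4  (cumulative 1649.8)
C→D: 848.3  (cumulative 2498.1)
D→E: 732.2  (cumulative 3230.3)
Total route length ≈ 3230.

3230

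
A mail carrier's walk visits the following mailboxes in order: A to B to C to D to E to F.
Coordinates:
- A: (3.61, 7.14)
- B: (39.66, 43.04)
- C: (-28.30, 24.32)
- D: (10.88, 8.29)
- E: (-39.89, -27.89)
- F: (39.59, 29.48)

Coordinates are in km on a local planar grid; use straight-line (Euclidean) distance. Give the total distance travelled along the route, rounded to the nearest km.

324 km

Leg distances:
A→B: 50.9 km  (cumulative 50.9 km)
B→C: 70.5 km  (cumulative 121.4 km)
C→D: 42.3 km  (cumulative 163.7 km)
D→E: 62.3 km  (cumulative 226.0 km)
E→F: 98.0 km  (cumulative 324.1 km)
Total route length ≈ 324 km.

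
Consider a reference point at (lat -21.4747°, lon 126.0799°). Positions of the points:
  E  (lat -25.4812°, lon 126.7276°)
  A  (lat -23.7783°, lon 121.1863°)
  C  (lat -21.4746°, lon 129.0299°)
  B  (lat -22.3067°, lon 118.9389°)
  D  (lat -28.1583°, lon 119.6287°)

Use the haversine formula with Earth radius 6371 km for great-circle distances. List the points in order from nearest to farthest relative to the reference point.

Computing each great-circle distance from (lat -21.4747°, lon 126.0799°):
C (lat -21.4746°, lon 129.0299°): 305.2 km
E (lat -25.4812°, lon 126.7276°): 450.4 km
A (lat -23.7783°, lon 121.1863°): 563.7 km
B (lat -22.3067°, lon 118.9389°): 742.5 km
D (lat -28.1583°, lon 119.6287°): 987.6 km

C, E, A, B, D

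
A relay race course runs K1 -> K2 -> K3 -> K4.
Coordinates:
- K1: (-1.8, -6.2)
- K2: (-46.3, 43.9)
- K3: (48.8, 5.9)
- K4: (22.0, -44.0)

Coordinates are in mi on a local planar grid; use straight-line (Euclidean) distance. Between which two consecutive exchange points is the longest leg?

Leg distances:
K1→K2: 67.0 mi
K2→K3: 102.4 mi
K3→K4: 56.6 mi
The longest leg is K2–K3 at 102.4 mi.

K2–K3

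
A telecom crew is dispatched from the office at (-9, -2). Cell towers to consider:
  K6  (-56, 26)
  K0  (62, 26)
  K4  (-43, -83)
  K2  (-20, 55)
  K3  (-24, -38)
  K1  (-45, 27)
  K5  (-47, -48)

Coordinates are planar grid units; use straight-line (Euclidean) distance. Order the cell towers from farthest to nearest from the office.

K4, K0, K5, K2, K6, K1, K3

Distance from the office at (-9, -2) to each:
K4 (-43, -83): 87.8
K0 (62, 26): 76.3
K5 (-47, -48): 59.7
K2 (-20, 55): 58.1
K6 (-56, 26): 54.7
K1 (-45, 27): 46.2
K3 (-24, -38): 39.0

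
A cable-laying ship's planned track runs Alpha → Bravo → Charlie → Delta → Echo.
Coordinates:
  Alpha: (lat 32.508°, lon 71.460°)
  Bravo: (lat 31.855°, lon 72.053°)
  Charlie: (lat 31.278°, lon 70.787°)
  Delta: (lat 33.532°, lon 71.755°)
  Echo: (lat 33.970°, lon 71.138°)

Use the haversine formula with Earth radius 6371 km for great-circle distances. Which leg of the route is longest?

Leg distances:
Alpha→Bravo: 91.6 km
Bravo→Charlie: 136.0 km
Charlie→Delta: 266.6 km
Delta→Echo: 75.0 km
The longest leg is Charlie–Delta at 266.6 km.

Charlie–Delta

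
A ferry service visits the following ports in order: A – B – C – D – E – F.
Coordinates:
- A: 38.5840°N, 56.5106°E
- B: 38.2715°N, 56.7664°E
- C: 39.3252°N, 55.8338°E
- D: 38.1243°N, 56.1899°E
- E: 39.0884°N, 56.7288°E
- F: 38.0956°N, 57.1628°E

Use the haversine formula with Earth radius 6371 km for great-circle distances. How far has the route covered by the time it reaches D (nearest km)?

321 km

Leg distances:
A→B: 41.3 km  (cumulative 41.3 km)
B→C: 142.3 km  (cumulative 183.6 km)
C→D: 137.1 km  (cumulative 320.7 km)
Cumulative distance at D ≈ 321 km.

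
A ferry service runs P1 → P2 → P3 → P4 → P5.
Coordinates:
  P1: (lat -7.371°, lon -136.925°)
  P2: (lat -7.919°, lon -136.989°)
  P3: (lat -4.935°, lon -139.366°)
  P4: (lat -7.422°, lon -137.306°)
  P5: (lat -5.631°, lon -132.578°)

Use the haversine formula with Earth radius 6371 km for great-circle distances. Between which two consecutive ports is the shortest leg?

P1–P2

Leg distances:
P1→P2: 61.3 km
P2→P3: 423.2 km
P3→P4: 358.2 km
P4→P5: 559.0 km
The shortest leg is P1–P2 at 61.3 km.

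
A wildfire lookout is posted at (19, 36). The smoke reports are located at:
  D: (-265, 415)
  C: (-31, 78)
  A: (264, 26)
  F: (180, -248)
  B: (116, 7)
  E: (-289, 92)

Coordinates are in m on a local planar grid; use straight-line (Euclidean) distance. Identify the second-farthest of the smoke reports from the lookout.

Distance to each, sorted:
D: 473.6 m
F: 326.5 m
E: 313.0 m
A: 245.2 m
B: 101.2 m
C: 65.3 m
The second-farthest is F at 326.5 m.

F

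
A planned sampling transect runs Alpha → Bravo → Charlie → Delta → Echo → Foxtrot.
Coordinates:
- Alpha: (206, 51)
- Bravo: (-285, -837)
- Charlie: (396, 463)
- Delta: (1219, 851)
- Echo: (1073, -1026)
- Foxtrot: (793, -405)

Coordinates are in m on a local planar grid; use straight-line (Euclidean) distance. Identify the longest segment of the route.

Delta–Echo

Leg distances:
Alpha→Bravo: 1014.7 m
Bravo→Charlie: 1467.6 m
Charlie→Delta: 909.9 m
Delta→Echo: 1882.7 m
Echo→Foxtrot: 681.2 m
The longest leg is Delta–Echo at 1882.7 m.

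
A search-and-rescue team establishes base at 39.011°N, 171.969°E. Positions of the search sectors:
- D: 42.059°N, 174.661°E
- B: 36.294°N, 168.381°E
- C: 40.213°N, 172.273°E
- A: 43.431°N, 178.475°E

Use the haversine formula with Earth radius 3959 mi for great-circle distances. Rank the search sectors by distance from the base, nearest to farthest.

Distances from the base:
C 40.213°N, 172.273°E: 84.6 mi
D 42.059°N, 174.661°E: 253.6 mi
B 36.294°N, 168.381°E: 271.6 mi
A 43.431°N, 178.475°E: 455.4 mi

C, D, B, A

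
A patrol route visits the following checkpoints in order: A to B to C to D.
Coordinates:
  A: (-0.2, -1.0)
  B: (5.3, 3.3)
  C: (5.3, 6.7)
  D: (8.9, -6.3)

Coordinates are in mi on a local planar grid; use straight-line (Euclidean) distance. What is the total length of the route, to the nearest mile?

24 mi

Leg distances:
A→B: 7.0 mi  (cumulative 7.0 mi)
B→C: 3.4 mi  (cumulative 10.4 mi)
C→D: 13.5 mi  (cumulative 23.9 mi)
Total route length ≈ 24 mi.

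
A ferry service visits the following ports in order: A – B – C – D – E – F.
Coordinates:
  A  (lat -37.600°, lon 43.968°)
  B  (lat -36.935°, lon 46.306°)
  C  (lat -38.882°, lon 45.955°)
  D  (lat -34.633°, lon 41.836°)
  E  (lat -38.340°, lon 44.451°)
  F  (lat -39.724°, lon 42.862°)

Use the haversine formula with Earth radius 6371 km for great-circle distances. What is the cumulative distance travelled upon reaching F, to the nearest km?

Leg distances:
A→B: 219.7 km  (cumulative 219.7 km)
B→C: 218.7 km  (cumulative 438.4 km)
C→D: 598.1 km  (cumulative 1036.4 km)
D→E: 473.8 km  (cumulative 1510.3 km)
E→F: 206.2 km  (cumulative 1716.5 km)
Cumulative distance at F ≈ 1716 km.

1716 km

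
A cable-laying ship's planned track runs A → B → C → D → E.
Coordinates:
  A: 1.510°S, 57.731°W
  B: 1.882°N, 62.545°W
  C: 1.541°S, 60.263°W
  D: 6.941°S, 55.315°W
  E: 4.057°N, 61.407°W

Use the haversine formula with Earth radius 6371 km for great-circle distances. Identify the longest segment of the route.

Leg distances:
A→B: 654.8 km
B→C: 457.4 km
C→D: 813.2 km
D→E: 1397.4 km
The longest leg is D–E at 1397.4 km.

D–E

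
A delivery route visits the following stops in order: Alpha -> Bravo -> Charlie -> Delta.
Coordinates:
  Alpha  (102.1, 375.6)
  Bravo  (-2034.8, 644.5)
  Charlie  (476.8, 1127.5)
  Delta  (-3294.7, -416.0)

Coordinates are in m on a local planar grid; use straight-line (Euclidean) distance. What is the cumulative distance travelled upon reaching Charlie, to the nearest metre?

4711 m

Leg distances:
Alpha→Bravo: 2153.8 m  (cumulative 2153.8 m)
Bravo→Charlie: 2557.6 m  (cumulative 4711.4 m)
Cumulative distance at Charlie ≈ 4711 m.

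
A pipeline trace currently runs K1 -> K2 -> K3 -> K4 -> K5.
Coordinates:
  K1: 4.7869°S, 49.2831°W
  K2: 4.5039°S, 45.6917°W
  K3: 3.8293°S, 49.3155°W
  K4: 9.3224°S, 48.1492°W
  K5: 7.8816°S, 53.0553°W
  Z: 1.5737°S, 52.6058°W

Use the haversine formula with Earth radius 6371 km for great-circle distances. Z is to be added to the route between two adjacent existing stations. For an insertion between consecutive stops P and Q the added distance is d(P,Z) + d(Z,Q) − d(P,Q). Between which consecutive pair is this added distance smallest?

Added distance for inserting Z between each consecutive pair:
K1–K2: 948.2 km
K2–K3: 868.3 km
K3–K4: 811.6 km
K4–K5: 1133.2 km
Smallest added distance is 811.6 km, inserting between K3 and K4.

between K3 and K4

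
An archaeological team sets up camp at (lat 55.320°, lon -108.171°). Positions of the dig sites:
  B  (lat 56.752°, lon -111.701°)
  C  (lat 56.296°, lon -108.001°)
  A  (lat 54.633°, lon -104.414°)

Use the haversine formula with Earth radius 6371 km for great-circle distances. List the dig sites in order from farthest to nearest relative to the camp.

B, A, C

Computing each great-circle distance from (lat 55.320°, lon -108.171°):
B (lat 56.752°, lon -111.701°): 270.9 km
A (lat 54.633°, lon -104.414°): 251.6 km
C (lat 56.296°, lon -108.001°): 109.0 km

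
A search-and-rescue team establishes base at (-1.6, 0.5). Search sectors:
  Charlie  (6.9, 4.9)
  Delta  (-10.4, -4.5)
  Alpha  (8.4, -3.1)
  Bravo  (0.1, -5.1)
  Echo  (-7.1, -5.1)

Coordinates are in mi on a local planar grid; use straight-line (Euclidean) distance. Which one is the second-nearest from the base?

Echo

Distance to each, sorted:
Bravo: 5.9 mi
Echo: 7.8 mi
Charlie: 9.6 mi
Delta: 10.1 mi
Alpha: 10.6 mi
The second-nearest is Echo at 7.8 mi.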